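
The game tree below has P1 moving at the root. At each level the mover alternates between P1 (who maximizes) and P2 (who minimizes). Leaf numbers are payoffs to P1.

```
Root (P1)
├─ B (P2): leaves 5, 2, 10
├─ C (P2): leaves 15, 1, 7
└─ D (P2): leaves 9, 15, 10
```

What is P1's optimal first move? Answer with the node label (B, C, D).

D

B (P2): min(5, 2, 10) = 2
C (P2): min(15, 1, 7) = 1
D (P2): min(9, 15, 10) = 9
Root (P1): max(2, 1, 9) = 9
P1 picks the child with the highest value: D (value 9).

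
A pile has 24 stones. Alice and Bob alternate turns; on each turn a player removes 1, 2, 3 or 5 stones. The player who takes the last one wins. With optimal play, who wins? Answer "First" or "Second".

Positions where the player to move wins (W) vs loses (L):
i:   0  1  2  3  4  5  6  7  8  9 10 11 12 13 14 15 16 17 18 19 20 21 22 23 24
     L  W  W  W  L  W  W  W  L  W  W  W  L  W  W  W  L  W  W  W  L  W  W  W  L
Position 24 is L, so the second player wins.

Second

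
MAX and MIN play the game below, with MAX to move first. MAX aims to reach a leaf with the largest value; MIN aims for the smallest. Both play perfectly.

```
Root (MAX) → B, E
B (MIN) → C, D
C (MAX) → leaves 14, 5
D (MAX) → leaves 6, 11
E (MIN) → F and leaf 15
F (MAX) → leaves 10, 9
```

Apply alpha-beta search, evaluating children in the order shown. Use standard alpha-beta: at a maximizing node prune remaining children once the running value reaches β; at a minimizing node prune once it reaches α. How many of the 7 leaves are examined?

6

C [α=-∞,β=+∞]: v=14
D [α=-∞,β=14]: v=11
B [α=-∞,β=+∞]: v=11
F [α=11,β=+∞]: v=10
E [α=11,β=+∞]: v=10 after child 1 ≤ α → α-cutoff, skip 1
Root [α=-∞,β=+∞]: v=11
Leaves evaluated: 6 of 7.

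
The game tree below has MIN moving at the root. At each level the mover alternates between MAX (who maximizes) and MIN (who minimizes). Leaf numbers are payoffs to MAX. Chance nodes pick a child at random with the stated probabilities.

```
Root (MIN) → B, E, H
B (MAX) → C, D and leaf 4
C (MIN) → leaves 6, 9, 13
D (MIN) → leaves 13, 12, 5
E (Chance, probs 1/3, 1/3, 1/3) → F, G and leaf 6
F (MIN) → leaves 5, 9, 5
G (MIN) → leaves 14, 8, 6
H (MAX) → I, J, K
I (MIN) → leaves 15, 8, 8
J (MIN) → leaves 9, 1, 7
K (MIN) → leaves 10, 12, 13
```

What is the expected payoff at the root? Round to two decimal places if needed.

C (MIN): min(6, 9, 13) = 6
D (MIN): min(13, 12, 5) = 5
B (MAX): max(6, 5, 4) = 6
F (MIN): min(5, 9, 5) = 5
G (MIN): min(14, 8, 6) = 6
E (Chance): 1/3·5 + 1/3·6 + 1/3·6 = 5.67
I (MIN): min(15, 8, 8) = 8
J (MIN): min(9, 1, 7) = 1
K (MIN): min(10, 12, 13) = 10
H (MAX): max(8, 1, 10) = 10
Root (MIN): min(6, 5.67, 10) = 5.67

5.67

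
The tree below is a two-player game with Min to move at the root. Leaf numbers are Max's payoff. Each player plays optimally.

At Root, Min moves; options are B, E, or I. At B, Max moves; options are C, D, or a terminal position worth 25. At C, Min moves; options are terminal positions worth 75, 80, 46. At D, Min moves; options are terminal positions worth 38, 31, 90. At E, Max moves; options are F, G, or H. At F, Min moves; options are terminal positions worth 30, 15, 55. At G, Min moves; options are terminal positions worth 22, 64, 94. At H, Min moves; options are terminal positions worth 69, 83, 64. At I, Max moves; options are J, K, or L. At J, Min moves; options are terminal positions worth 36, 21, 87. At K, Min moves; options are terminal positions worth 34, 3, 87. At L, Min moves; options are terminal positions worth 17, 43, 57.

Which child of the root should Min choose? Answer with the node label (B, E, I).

I

C (Min): min(75, 80, 46) = 46
D (Min): min(38, 31, 90) = 31
B (Max): max(46, 31, 25) = 46
F (Min): min(30, 15, 55) = 15
G (Min): min(22, 64, 94) = 22
H (Min): min(69, 83, 64) = 64
E (Max): max(15, 22, 64) = 64
J (Min): min(36, 21, 87) = 21
K (Min): min(34, 3, 87) = 3
L (Min): min(17, 43, 57) = 17
I (Max): max(21, 3, 17) = 21
Root (Min): min(46, 64, 21) = 21
Min picks the child with the lowest value: I (value 21).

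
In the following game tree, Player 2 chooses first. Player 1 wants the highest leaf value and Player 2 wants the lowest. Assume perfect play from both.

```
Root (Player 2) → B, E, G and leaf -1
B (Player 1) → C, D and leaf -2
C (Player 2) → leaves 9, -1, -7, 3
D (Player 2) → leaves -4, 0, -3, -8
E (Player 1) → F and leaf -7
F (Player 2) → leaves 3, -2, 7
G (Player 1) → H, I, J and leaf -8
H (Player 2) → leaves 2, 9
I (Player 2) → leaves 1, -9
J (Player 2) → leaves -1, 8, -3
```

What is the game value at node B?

C: min(9, -1, -7, 3) = -7
D: min(-4, 0, -3, -8) = -8
B: max(-7, -8, -2) = -2

-2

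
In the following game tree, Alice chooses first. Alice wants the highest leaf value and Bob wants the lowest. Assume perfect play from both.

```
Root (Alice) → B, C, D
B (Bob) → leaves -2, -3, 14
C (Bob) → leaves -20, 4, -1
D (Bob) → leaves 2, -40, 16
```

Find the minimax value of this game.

-3

B (Bob): min(-2, -3, 14) = -3
C (Bob): min(-20, 4, -1) = -20
D (Bob): min(2, -40, 16) = -40
Root (Alice): max(-3, -20, -40) = -3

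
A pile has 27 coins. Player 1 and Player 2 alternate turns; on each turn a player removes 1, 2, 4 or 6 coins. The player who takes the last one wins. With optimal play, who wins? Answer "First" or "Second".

Second

Compute winning (W) and losing (L) positions by backward induction:
i:   0  1  2  3  4  5  6  7  8  9 10 11 12 13 14 15 16 17 18 19 20 21 22 23 24 25 26 27
     L  W  W  L  W  W  W  W  L  W  W  L  W  W  W  W  L  W  W  L  W  W  W  W  L  W  W  L
Position 27 is L, so the second player wins.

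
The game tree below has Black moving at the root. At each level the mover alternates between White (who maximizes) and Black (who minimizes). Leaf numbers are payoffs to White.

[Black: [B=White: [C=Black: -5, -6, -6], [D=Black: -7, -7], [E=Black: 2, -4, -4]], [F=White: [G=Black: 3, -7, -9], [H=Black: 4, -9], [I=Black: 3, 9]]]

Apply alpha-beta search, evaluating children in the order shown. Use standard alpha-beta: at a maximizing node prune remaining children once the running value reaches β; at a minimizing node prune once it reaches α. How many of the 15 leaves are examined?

C [α=-∞,β=+∞]: v=-6
D [α=-6,β=+∞]: v=-7 after child 1 ≤ α → α-cutoff, skip 1
E [α=-6,β=+∞]: v=-4
B [α=-∞,β=+∞]: v=-4
G [α=-∞,β=-4]: v=-9
H [α=-9,β=-4]: v=-9
I [α=-9,β=-4]: v=3
F [α=-∞,β=-4]: v=3
Root [α=-∞,β=+∞]: v=-4
Leaves evaluated: 14 of 15.

14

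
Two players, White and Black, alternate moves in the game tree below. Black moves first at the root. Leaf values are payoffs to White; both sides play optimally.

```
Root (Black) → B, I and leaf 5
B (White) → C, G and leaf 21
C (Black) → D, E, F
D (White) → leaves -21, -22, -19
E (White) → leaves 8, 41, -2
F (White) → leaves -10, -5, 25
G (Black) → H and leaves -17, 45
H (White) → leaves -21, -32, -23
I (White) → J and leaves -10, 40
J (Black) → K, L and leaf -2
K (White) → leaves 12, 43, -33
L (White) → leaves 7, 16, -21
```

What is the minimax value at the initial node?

5

D (White): max(-21, -22, -19) = -19
E (White): max(8, 41, -2) = 41
F (White): max(-10, -5, 25) = 25
C (Black): min(-19, 41, 25) = -19
H (White): max(-21, -32, -23) = -21
G (Black): min(-21, -17, 45) = -21
B (White): max(-19, -21, 21) = 21
K (White): max(12, 43, -33) = 43
L (White): max(7, 16, -21) = 16
J (Black): min(43, 16, -2) = -2
I (White): max(-2, -10, 40) = 40
Root (Black): min(21, 40, 5) = 5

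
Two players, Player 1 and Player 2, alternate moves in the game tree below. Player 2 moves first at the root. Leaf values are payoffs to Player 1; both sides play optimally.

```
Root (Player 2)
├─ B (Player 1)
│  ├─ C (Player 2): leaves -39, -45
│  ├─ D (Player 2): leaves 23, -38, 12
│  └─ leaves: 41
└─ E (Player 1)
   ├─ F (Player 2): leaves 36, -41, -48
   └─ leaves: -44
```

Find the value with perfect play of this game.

-44

C (Player 2): min(-39, -45) = -45
D (Player 2): min(23, -38, 12) = -38
B (Player 1): max(-45, -38, 41) = 41
F (Player 2): min(36, -41, -48) = -48
E (Player 1): max(-48, -44) = -44
Root (Player 2): min(41, -44) = -44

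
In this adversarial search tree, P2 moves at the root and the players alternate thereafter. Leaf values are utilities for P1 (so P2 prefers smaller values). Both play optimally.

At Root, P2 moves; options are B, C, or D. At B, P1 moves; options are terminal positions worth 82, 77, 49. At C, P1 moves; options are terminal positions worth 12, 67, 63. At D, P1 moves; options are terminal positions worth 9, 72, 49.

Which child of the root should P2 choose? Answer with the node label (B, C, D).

B (P1): max(82, 77, 49) = 82
C (P1): max(12, 67, 63) = 67
D (P1): max(9, 72, 49) = 72
Root (P2): min(82, 67, 72) = 67
P2 picks the child with the lowest value: C (value 67).

C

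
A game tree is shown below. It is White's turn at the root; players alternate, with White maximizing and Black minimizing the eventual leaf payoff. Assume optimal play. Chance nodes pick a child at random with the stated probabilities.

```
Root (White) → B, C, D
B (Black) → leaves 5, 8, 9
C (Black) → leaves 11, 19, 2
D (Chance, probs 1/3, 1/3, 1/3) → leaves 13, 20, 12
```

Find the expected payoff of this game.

15

B (Black): min(5, 8, 9) = 5
C (Black): min(11, 19, 2) = 2
D (Chance): 1/3·13 + 1/3·20 + 1/3·12 = 15
Root (White): max(5, 2, 15) = 15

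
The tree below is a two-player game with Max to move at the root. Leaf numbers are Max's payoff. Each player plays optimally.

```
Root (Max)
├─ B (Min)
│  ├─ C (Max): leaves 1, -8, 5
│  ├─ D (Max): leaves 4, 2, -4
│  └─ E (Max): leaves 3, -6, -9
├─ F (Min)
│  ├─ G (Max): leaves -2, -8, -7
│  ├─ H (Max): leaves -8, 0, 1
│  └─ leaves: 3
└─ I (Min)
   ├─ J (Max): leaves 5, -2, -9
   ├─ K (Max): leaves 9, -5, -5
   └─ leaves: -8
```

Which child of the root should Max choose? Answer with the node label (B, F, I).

B

C (Max): max(1, -8, 5) = 5
D (Max): max(4, 2, -4) = 4
E (Max): max(3, -6, -9) = 3
B (Min): min(5, 4, 3) = 3
G (Max): max(-2, -8, -7) = -2
H (Max): max(-8, 0, 1) = 1
F (Min): min(-2, 1, 3) = -2
J (Max): max(5, -2, -9) = 5
K (Max): max(9, -5, -5) = 9
I (Min): min(5, 9, -8) = -8
Root (Max): max(3, -2, -8) = 3
Max picks the child with the highest value: B (value 3).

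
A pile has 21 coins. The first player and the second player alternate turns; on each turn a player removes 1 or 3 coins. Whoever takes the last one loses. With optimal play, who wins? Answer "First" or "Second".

i:   0  1  2  3  4  5  6  7  8  9 10 11 12 13 14 15 16 17 18 19 20 21
     W  L  W  L  W  L  W  L  W  L  W  L  W  L  W  L  W  L  W  L  W  L
Position 21 is L, so the second player wins.

Second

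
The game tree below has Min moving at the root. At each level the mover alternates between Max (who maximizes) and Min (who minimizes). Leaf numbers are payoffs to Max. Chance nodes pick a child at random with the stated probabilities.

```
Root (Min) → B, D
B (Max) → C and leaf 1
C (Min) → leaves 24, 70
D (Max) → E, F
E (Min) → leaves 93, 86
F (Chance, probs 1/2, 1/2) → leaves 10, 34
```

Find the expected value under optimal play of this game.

C (Min): min(24, 70) = 24
B (Max): max(24, 1) = 24
E (Min): min(93, 86) = 86
F (Chance): 1/2·10 + 1/2·34 = 22
D (Max): max(86, 22) = 86
Root (Min): min(24, 86) = 24

24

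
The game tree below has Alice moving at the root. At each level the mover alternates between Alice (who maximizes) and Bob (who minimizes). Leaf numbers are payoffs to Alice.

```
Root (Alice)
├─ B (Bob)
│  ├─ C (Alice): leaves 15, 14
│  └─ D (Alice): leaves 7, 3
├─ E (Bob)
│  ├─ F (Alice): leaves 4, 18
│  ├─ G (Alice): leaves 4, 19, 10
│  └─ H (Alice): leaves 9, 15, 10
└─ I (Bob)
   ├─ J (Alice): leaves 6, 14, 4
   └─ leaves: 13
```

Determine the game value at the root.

C (Alice): max(15, 14) = 15
D (Alice): max(7, 3) = 7
B (Bob): min(15, 7) = 7
F (Alice): max(4, 18) = 18
G (Alice): max(4, 19, 10) = 19
H (Alice): max(9, 15, 10) = 15
E (Bob): min(18, 19, 15) = 15
J (Alice): max(6, 14, 4) = 14
I (Bob): min(14, 13) = 13
Root (Alice): max(7, 15, 13) = 15

15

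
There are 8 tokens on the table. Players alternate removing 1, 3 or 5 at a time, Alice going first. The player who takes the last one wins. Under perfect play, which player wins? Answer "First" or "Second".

W/L table (W = player to move can force a win):
i:   0  1  2  3  4  5  6  7  8
     L  W  L  W  L  W  L  W  L
Position 8 is L, so the second player wins.

Second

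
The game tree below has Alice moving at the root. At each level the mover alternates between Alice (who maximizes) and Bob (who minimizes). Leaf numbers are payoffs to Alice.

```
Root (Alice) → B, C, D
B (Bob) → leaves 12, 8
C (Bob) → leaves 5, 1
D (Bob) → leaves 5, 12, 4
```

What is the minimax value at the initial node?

8

B (Bob): min(12, 8) = 8
C (Bob): min(5, 1) = 1
D (Bob): min(5, 12, 4) = 4
Root (Alice): max(8, 1, 4) = 8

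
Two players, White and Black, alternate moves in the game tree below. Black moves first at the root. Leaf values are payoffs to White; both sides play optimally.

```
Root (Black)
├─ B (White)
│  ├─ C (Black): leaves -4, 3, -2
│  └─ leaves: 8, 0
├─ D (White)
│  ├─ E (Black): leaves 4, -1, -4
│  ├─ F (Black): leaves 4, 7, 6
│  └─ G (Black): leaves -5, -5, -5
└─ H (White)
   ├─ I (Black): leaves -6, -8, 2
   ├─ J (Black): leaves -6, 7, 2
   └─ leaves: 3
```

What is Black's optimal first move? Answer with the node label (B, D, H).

C (Black): min(-4, 3, -2) = -4
B (White): max(-4, 8, 0) = 8
E (Black): min(4, -1, -4) = -4
F (Black): min(4, 7, 6) = 4
G (Black): min(-5, -5, -5) = -5
D (White): max(-4, 4, -5) = 4
I (Black): min(-6, -8, 2) = -8
J (Black): min(-6, 7, 2) = -6
H (White): max(-8, -6, 3) = 3
Root (Black): min(8, 4, 3) = 3
Black picks the child with the lowest value: H (value 3).

H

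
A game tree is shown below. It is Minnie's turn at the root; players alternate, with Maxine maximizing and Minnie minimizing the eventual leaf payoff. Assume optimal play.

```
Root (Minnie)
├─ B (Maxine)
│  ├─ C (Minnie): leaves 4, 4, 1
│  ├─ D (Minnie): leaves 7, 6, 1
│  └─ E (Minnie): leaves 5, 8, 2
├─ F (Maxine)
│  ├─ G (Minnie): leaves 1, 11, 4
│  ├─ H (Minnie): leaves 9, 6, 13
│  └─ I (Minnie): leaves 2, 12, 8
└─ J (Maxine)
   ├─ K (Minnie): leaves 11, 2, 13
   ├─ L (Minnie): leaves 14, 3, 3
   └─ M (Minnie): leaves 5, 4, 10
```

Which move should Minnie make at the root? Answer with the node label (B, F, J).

B

C (Minnie): min(4, 4, 1) = 1
D (Minnie): min(7, 6, 1) = 1
E (Minnie): min(5, 8, 2) = 2
B (Maxine): max(1, 1, 2) = 2
G (Minnie): min(1, 11, 4) = 1
H (Minnie): min(9, 6, 13) = 6
I (Minnie): min(2, 12, 8) = 2
F (Maxine): max(1, 6, 2) = 6
K (Minnie): min(11, 2, 13) = 2
L (Minnie): min(14, 3, 3) = 3
M (Minnie): min(5, 4, 10) = 4
J (Maxine): max(2, 3, 4) = 4
Root (Minnie): min(2, 6, 4) = 2
Minnie picks the child with the lowest value: B (value 2).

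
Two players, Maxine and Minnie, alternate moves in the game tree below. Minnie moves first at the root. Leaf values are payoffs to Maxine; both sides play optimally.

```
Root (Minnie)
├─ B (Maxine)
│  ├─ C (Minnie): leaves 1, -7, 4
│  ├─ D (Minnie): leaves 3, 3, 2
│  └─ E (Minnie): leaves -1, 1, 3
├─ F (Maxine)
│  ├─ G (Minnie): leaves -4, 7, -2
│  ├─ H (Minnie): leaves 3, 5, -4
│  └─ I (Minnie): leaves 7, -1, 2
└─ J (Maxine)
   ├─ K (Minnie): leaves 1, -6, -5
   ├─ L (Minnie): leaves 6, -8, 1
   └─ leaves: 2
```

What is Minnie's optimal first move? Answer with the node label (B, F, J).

F

C (Minnie): min(1, -7, 4) = -7
D (Minnie): min(3, 3, 2) = 2
E (Minnie): min(-1, 1, 3) = -1
B (Maxine): max(-7, 2, -1) = 2
G (Minnie): min(-4, 7, -2) = -4
H (Minnie): min(3, 5, -4) = -4
I (Minnie): min(7, -1, 2) = -1
F (Maxine): max(-4, -4, -1) = -1
K (Minnie): min(1, -6, -5) = -6
L (Minnie): min(6, -8, 1) = -8
J (Maxine): max(-6, -8, 2) = 2
Root (Minnie): min(2, -1, 2) = -1
Minnie picks the child with the lowest value: F (value -1).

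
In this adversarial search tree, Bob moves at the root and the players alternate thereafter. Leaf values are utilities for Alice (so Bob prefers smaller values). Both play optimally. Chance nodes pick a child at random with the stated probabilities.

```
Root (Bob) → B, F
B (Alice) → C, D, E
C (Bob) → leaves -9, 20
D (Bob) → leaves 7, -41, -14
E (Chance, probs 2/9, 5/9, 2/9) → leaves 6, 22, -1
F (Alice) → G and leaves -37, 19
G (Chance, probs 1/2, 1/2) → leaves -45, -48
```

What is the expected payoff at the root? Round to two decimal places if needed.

C (Bob): min(-9, 20) = -9
D (Bob): min(7, -41, -14) = -41
E (Chance): 2/9·6 + 5/9·22 + 2/9·-1 = 13.33
B (Alice): max(-9, -41, 13.33) = 13.33
G (Chance): 1/2·-45 + 1/2·-48 = -46.5
F (Alice): max(-46.5, -37, 19) = 19
Root (Bob): min(13.33, 19) = 13.33

13.33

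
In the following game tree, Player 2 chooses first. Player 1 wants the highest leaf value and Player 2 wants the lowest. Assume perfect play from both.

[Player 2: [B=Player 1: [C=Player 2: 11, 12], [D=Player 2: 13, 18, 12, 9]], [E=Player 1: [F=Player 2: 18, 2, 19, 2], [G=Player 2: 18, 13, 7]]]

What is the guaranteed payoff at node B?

11

C: min(11, 12) = 11
D: min(13, 18, 12, 9) = 9
B: max(11, 9) = 11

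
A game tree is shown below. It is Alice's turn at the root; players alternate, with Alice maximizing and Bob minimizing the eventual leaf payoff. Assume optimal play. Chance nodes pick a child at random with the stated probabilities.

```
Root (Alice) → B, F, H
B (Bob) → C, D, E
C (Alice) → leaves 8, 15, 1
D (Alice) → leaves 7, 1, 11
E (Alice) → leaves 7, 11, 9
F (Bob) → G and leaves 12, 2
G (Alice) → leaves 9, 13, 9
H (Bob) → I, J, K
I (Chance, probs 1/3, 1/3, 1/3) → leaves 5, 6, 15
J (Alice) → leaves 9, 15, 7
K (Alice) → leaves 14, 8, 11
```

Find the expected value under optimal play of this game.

C (Alice): max(8, 15, 1) = 15
D (Alice): max(7, 1, 11) = 11
E (Alice): max(7, 11, 9) = 11
B (Bob): min(15, 11, 11) = 11
G (Alice): max(9, 13, 9) = 13
F (Bob): min(13, 12, 2) = 2
I (Chance): 1/3·5 + 1/3·6 + 1/3·15 = 8.67
J (Alice): max(9, 15, 7) = 15
K (Alice): max(14, 8, 11) = 14
H (Bob): min(8.67, 15, 14) = 8.67
Root (Alice): max(11, 2, 8.67) = 11

11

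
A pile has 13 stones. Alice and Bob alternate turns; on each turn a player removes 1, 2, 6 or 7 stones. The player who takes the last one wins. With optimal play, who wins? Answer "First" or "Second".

Compute winning (W) and losing (L) positions by backward induction:
i:   0  1  2  3  4  5  6  7  8  9 10 11 12 13
     L  W  W  L  W  W  W  W  L  W  W  L  W  W
Position 13 is W, so the first player wins.

First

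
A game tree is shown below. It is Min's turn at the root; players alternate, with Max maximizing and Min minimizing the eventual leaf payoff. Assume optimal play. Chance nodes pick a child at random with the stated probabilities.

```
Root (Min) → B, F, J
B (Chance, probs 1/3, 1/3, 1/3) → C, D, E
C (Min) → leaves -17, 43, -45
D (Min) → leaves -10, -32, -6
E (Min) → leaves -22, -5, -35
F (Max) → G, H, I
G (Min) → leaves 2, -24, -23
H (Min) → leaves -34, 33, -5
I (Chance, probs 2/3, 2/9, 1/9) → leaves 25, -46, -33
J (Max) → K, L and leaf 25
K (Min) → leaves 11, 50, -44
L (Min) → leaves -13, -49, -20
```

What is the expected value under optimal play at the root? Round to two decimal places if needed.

-37.33

C (Min): min(-17, 43, -45) = -45
D (Min): min(-10, -32, -6) = -32
E (Min): min(-22, -5, -35) = -35
B (Chance): 1/3·-45 + 1/3·-32 + 1/3·-35 = -37.33
G (Min): min(2, -24, -23) = -24
H (Min): min(-34, 33, -5) = -34
I (Chance): 2/3·25 + 2/9·-46 + 1/9·-33 = 2.78
F (Max): max(-24, -34, 2.78) = 2.78
K (Min): min(11, 50, -44) = -44
L (Min): min(-13, -49, -20) = -49
J (Max): max(-44, -49, 25) = 25
Root (Min): min(-37.33, 2.78, 25) = -37.33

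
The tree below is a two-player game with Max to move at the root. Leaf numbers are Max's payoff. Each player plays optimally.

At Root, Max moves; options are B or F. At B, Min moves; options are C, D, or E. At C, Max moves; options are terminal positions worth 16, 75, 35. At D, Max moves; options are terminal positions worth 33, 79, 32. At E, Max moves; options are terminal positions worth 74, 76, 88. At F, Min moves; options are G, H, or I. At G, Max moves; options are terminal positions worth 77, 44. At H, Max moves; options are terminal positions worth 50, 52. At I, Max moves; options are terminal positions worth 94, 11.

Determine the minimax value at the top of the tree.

C (Max): max(16, 75, 35) = 75
D (Max): max(33, 79, 32) = 79
E (Max): max(74, 76, 88) = 88
B (Min): min(75, 79, 88) = 75
G (Max): max(77, 44) = 77
H (Max): max(50, 52) = 52
I (Max): max(94, 11) = 94
F (Min): min(77, 52, 94) = 52
Root (Max): max(75, 52) = 75

75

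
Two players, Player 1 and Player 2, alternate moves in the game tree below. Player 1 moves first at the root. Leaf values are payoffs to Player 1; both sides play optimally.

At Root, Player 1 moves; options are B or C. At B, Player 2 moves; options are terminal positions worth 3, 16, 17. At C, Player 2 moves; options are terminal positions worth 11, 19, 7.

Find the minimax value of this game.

7

B (Player 2): min(3, 16, 17) = 3
C (Player 2): min(11, 19, 7) = 7
Root (Player 1): max(3, 7) = 7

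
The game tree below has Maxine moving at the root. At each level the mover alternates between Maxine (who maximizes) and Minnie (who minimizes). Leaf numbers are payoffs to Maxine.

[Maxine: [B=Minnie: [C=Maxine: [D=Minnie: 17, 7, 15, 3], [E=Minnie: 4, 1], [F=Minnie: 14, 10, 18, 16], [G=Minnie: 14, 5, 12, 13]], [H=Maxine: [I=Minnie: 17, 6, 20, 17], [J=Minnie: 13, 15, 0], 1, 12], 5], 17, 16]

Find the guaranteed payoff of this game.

17

D (Minnie): min(17, 7, 15, 3) = 3
E (Minnie): min(4, 1) = 1
F (Minnie): min(14, 10, 18, 16) = 10
G (Minnie): min(14, 5, 12, 13) = 5
C (Maxine): max(3, 1, 10, 5) = 10
I (Minnie): min(17, 6, 20, 17) = 6
J (Minnie): min(13, 15, 0) = 0
H (Maxine): max(6, 0, 1, 12) = 12
B (Minnie): min(10, 12, 5) = 5
Root (Maxine): max(5, 17, 16) = 17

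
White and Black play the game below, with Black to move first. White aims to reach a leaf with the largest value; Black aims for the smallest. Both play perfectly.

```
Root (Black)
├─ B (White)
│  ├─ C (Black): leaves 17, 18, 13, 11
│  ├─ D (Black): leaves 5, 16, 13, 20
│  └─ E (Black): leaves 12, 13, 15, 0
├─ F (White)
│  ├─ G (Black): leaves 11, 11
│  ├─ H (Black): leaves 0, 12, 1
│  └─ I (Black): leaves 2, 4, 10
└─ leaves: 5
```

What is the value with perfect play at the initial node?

C (Black): min(17, 18, 13, 11) = 11
D (Black): min(5, 16, 13, 20) = 5
E (Black): min(12, 13, 15, 0) = 0
B (White): max(11, 5, 0) = 11
G (Black): min(11, 11) = 11
H (Black): min(0, 12, 1) = 0
I (Black): min(2, 4, 10) = 2
F (White): max(11, 0, 2) = 11
Root (Black): min(11, 11, 5) = 5

5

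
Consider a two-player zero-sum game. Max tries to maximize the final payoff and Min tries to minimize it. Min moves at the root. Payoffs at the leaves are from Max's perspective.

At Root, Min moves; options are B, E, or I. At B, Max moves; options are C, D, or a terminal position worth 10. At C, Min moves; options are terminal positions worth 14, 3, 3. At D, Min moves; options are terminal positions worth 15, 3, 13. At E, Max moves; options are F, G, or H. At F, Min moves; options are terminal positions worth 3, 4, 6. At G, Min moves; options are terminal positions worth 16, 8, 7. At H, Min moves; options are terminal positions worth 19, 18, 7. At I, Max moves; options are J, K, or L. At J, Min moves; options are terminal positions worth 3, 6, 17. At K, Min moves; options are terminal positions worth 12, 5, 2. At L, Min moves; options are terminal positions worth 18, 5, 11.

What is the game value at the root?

5

C (Min): min(14, 3, 3) = 3
D (Min): min(15, 3, 13) = 3
B (Max): max(3, 3, 10) = 10
F (Min): min(3, 4, 6) = 3
G (Min): min(16, 8, 7) = 7
H (Min): min(19, 18, 7) = 7
E (Max): max(3, 7, 7) = 7
J (Min): min(3, 6, 17) = 3
K (Min): min(12, 5, 2) = 2
L (Min): min(18, 5, 11) = 5
I (Max): max(3, 2, 5) = 5
Root (Min): min(10, 7, 5) = 5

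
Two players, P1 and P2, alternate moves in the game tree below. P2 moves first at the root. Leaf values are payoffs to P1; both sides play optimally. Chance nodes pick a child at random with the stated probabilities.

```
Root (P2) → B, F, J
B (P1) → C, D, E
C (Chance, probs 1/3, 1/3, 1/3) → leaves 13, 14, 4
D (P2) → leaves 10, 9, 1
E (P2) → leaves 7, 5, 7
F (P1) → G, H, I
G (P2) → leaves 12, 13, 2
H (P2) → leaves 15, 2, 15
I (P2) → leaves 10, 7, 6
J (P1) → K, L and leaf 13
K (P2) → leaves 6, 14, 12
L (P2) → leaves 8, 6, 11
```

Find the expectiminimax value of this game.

6

C (Chance): 1/3·13 + 1/3·14 + 1/3·4 = 10.33
D (P2): min(10, 9, 1) = 1
E (P2): min(7, 5, 7) = 5
B (P1): max(10.33, 1, 5) = 10.33
G (P2): min(12, 13, 2) = 2
H (P2): min(15, 2, 15) = 2
I (P2): min(10, 7, 6) = 6
F (P1): max(2, 2, 6) = 6
K (P2): min(6, 14, 12) = 6
L (P2): min(8, 6, 11) = 6
J (P1): max(6, 6, 13) = 13
Root (P2): min(10.33, 6, 13) = 6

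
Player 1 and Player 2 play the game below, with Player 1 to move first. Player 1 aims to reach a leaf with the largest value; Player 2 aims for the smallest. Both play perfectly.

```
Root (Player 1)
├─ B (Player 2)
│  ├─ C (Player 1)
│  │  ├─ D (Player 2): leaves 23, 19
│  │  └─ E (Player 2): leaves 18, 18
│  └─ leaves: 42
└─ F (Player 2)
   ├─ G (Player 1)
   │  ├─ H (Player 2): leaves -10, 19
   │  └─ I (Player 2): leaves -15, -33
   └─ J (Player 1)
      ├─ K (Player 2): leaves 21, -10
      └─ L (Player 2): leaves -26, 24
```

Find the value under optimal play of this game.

19

D (Player 2): min(23, 19) = 19
E (Player 2): min(18, 18) = 18
C (Player 1): max(19, 18) = 19
B (Player 2): min(19, 42) = 19
H (Player 2): min(-10, 19) = -10
I (Player 2): min(-15, -33) = -33
G (Player 1): max(-10, -33) = -10
K (Player 2): min(21, -10) = -10
L (Player 2): min(-26, 24) = -26
J (Player 1): max(-10, -26) = -10
F (Player 2): min(-10, -10) = -10
Root (Player 1): max(19, -10) = 19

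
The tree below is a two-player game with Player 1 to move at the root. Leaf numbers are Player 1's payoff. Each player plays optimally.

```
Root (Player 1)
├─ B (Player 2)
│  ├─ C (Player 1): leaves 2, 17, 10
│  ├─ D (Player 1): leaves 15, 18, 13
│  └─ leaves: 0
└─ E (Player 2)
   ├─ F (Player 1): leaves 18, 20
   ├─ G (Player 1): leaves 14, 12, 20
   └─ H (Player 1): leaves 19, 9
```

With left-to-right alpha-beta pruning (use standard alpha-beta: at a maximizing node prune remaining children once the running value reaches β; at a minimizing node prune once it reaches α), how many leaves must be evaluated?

13

C [α=-∞,β=+∞]: v=17
D [α=-∞,β=17]: v=18 after child 2 ≥ β → β-cutoff, skip 1
B [α=-∞,β=+∞]: v=0
F [α=0,β=+∞]: v=20
G [α=0,β=20]: v=20
H [α=0,β=20]: v=19
E [α=0,β=+∞]: v=19
Root [α=-∞,β=+∞]: v=19
Leaves evaluated: 13 of 14.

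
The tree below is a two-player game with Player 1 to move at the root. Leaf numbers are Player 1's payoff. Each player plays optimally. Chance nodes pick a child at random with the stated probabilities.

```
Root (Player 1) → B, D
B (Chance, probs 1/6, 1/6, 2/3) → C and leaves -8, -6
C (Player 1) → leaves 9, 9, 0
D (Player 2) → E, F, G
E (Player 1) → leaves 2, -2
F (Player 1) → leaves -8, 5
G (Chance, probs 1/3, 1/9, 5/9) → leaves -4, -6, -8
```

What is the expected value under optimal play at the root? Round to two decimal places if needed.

C (Player 1): max(9, 9, 0) = 9
B (Chance): 1/6·9 + 1/6·-8 + 2/3·-6 = -3.83
E (Player 1): max(2, -2) = 2
F (Player 1): max(-8, 5) = 5
G (Chance): 1/3·-4 + 1/9·-6 + 5/9·-8 = -6.44
D (Player 2): min(2, 5, -6.44) = -6.44
Root (Player 1): max(-3.83, -6.44) = -3.83

-3.83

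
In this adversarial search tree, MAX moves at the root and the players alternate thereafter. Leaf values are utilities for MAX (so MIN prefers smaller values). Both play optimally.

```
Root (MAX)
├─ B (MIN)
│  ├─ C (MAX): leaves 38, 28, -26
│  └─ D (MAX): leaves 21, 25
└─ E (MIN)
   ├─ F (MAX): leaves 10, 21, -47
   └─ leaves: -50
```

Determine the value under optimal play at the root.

C (MAX): max(38, 28, -26) = 38
D (MAX): max(21, 25) = 25
B (MIN): min(38, 25) = 25
F (MAX): max(10, 21, -47) = 21
E (MIN): min(21, -50) = -50
Root (MAX): max(25, -50) = 25

25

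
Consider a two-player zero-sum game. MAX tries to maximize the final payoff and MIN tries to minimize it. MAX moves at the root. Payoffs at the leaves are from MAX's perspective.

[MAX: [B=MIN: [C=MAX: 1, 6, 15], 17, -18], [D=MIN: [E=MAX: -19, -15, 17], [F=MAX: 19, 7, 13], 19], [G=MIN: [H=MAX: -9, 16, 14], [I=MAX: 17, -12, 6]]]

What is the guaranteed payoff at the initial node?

17

C (MAX): max(1, 6, 15) = 15
B (MIN): min(15, 17, -18) = -18
E (MAX): max(-19, -15, 17) = 17
F (MAX): max(19, 7, 13) = 19
D (MIN): min(17, 19, 19) = 17
H (MAX): max(-9, 16, 14) = 16
I (MAX): max(17, -12, 6) = 17
G (MIN): min(16, 17) = 16
Root (MAX): max(-18, 17, 16) = 17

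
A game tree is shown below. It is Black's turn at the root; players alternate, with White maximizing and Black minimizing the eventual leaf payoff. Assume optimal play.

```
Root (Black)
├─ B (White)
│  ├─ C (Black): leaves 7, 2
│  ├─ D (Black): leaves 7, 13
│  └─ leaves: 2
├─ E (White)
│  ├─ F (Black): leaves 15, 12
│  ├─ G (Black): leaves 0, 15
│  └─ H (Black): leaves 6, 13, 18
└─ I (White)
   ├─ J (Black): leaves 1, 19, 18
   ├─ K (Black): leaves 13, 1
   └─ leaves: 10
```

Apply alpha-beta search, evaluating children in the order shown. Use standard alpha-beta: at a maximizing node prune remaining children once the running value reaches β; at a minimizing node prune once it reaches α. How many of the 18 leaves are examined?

C [α=-∞,β=+∞]: v=2
D [α=2,β=+∞]: v=7
B [α=-∞,β=+∞]: v=7
F [α=-∞,β=7]: v=12
E [α=-∞,β=7]: v=12 after child 1 ≥ β → β-cutoff, skip 2
J [α=-∞,β=7]: v=1
K [α=1,β=7]: v=1
I [α=-∞,β=7]: v=10
Root [α=-∞,β=+∞]: v=7
Leaves evaluated: 13 of 18.

13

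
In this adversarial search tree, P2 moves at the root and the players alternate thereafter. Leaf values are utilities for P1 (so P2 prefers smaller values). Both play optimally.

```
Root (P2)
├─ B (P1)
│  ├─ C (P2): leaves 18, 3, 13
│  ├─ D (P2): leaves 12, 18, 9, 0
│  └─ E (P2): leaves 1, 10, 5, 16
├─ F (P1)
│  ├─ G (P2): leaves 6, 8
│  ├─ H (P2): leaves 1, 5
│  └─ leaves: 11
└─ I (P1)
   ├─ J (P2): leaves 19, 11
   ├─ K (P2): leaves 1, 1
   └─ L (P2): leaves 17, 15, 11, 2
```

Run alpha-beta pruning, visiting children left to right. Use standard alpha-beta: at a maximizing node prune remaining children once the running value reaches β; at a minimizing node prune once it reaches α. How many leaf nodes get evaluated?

C [α=-∞,β=+∞]: v=3
D [α=3,β=+∞]: v=0
E [α=3,β=+∞]: v=1 after child 1 ≤ α → α-cutoff, skip 3
B [α=-∞,β=+∞]: v=3
G [α=-∞,β=3]: v=6
F [α=-∞,β=3]: v=6 after child 1 ≥ β → β-cutoff, skip 2
J [α=-∞,β=3]: v=11
I [α=-∞,β=3]: v=11 after child 1 ≥ β → β-cutoff, skip 2
Root [α=-∞,β=+∞]: v=3
Leaves evaluated: 12 of 24.

12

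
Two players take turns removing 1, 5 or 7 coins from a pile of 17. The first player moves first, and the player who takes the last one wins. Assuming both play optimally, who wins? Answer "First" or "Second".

First

W/L table (W = player to move can force a win):
i:   0  1  2  3  4  5  6  7  8  9 10 11 12 13 14 15 16 17
     L  W  L  W  L  W  L  W  L  W  L  W  L  W  L  W  L  W
Position 17 is W, so the first player wins.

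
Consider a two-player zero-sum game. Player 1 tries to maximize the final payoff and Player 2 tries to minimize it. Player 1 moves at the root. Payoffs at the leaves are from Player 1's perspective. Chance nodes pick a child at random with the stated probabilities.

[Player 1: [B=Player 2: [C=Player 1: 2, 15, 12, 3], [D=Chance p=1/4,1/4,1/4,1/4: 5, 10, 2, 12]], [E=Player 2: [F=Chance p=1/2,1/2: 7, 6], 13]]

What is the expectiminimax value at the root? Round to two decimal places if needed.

C (Player 1): max(2, 15, 12, 3) = 15
D (Chance): 1/4·5 + 1/4·10 + 1/4·2 + 1/4·12 = 7.25
B (Player 2): min(15, 7.25) = 7.25
F (Chance): 1/2·7 + 1/2·6 = 6.5
E (Player 2): min(6.5, 13) = 6.5
Root (Player 1): max(7.25, 6.5) = 7.25

7.25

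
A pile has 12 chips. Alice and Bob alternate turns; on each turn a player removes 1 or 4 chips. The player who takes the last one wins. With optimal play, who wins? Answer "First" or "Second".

Second

Compute winning (W) and losing (L) positions by backward induction:
i:   0  1  2  3  4  5  6  7  8  9 10 11 12
     L  W  L  W  W  L  W  L  W  W  L  W  L
Position 12 is L, so the second player wins.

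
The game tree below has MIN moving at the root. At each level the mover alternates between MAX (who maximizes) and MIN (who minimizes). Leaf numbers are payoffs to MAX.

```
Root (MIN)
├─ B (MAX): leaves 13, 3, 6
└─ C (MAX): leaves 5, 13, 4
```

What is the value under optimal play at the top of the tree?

B (MAX): max(13, 3, 6) = 13
C (MAX): max(5, 13, 4) = 13
Root (MIN): min(13, 13) = 13

13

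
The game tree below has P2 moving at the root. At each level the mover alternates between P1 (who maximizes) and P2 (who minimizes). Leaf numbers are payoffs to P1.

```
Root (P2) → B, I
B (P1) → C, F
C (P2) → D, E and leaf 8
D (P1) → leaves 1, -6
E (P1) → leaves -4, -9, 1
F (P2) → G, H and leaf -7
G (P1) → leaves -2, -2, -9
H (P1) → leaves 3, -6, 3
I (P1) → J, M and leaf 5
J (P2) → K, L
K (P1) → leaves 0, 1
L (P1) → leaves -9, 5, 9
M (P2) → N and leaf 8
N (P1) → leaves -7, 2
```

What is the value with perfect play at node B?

1

D: max(1, -6) = 1
E: max(-4, -9, 1) = 1
C: min(1, 1, 8) = 1
G: max(-2, -2, -9) = -2
H: max(3, -6, 3) = 3
F: min(-2, 3, -7) = -7
B: max(1, -7) = 1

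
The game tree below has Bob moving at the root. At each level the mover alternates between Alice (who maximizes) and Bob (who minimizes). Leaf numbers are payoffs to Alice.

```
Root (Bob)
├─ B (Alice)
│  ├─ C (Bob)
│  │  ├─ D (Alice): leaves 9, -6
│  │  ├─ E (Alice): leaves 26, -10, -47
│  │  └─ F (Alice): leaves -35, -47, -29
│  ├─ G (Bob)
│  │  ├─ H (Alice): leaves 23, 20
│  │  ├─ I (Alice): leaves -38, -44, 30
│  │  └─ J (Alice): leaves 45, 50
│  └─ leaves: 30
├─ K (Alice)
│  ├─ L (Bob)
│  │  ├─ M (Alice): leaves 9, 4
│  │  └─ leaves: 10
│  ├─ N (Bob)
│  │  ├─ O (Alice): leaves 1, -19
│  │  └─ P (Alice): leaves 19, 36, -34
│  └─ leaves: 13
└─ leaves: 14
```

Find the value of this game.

13

D (Alice): max(9, -6) = 9
E (Alice): max(26, -10, -47) = 26
F (Alice): max(-35, -47, -29) = -29
C (Bob): min(9, 26, -29) = -29
H (Alice): max(23, 20) = 23
I (Alice): max(-38, -44, 30) = 30
J (Alice): max(45, 50) = 50
G (Bob): min(23, 30, 50) = 23
B (Alice): max(-29, 23, 30) = 30
M (Alice): max(9, 4) = 9
L (Bob): min(9, 10) = 9
O (Alice): max(1, -19) = 1
P (Alice): max(19, 36, -34) = 36
N (Bob): min(1, 36) = 1
K (Alice): max(9, 1, 13) = 13
Root (Bob): min(30, 13, 14) = 13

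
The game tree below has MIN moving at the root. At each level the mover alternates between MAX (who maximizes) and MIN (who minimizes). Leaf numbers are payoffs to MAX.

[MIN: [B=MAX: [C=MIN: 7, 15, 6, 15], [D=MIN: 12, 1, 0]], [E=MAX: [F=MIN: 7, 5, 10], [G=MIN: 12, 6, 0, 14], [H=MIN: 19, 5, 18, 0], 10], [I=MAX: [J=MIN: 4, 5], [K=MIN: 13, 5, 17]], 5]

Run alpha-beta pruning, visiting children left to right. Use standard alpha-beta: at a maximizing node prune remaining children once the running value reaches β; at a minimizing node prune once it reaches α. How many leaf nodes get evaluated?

21

C [α=-∞,β=+∞]: v=6
D [α=6,β=+∞]: v=1 after child 2 ≤ α → α-cutoff, skip 1
B [α=-∞,β=+∞]: v=6
F [α=-∞,β=6]: v=5
G [α=5,β=6]: v=0 after child 3 ≤ α → α-cutoff, skip 1
H [α=5,β=6]: v=5 after child 2 ≤ α → α-cutoff, skip 2
E [α=-∞,β=6]: v=10
J [α=-∞,β=6]: v=4
K [α=4,β=6]: v=5
I [α=-∞,β=6]: v=5
Root [α=-∞,β=+∞]: v=5
Leaves evaluated: 21 of 25.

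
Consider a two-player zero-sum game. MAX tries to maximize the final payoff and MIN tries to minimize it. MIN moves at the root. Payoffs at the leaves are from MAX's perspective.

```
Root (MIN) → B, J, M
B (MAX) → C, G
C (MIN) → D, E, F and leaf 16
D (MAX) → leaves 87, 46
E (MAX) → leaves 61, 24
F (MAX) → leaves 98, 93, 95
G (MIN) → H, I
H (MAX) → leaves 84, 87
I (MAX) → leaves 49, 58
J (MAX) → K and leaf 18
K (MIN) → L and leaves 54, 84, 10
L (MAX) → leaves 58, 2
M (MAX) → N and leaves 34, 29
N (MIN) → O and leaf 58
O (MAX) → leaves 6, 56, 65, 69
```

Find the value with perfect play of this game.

18

D (MAX): max(87, 46) = 87
E (MAX): max(61, 24) = 61
F (MAX): max(98, 93, 95) = 98
C (MIN): min(87, 61, 98, 16) = 16
H (MAX): max(84, 87) = 87
I (MAX): max(49, 58) = 58
G (MIN): min(87, 58) = 58
B (MAX): max(16, 58) = 58
L (MAX): max(58, 2) = 58
K (MIN): min(58, 54, 84, 10) = 10
J (MAX): max(10, 18) = 18
O (MAX): max(6, 56, 65, 69) = 69
N (MIN): min(69, 58) = 58
M (MAX): max(58, 34, 29) = 58
Root (MIN): min(58, 18, 58) = 18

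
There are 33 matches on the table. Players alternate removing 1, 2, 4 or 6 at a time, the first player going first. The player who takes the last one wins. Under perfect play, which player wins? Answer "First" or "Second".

W/L table (W = player to move can force a win):
i:   0  1  2  3  4  5  6  7  8  9 10 11 12 13 14 15 16 17 18 19 20 21 22 23 24 25 26 27 28 29 30 31 32 33
     L  W  W  L  W  W  W  W  L  W  W  L  W  W  W  W  L  W  W  L  W  W  W  W  L  W  W  L  W  W  W  W  L  W
Position 33 is W, so the first player wins.

First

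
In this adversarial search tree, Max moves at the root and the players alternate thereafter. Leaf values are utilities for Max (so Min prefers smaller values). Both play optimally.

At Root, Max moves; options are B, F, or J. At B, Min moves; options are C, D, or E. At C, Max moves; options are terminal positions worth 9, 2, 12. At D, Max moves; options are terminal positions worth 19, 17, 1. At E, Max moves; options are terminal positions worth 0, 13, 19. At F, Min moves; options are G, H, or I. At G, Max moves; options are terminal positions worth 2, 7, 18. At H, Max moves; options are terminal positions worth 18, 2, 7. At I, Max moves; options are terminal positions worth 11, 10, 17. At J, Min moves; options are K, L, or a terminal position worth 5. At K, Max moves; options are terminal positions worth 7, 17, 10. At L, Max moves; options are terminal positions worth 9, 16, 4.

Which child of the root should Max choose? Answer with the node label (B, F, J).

C (Max): max(9, 2, 12) = 12
D (Max): max(19, 17, 1) = 19
E (Max): max(0, 13, 19) = 19
B (Min): min(12, 19, 19) = 12
G (Max): max(2, 7, 18) = 18
H (Max): max(18, 2, 7) = 18
I (Max): max(11, 10, 17) = 17
F (Min): min(18, 18, 17) = 17
K (Max): max(7, 17, 10) = 17
L (Max): max(9, 16, 4) = 16
J (Min): min(17, 16, 5) = 5
Root (Max): max(12, 17, 5) = 17
Max picks the child with the highest value: F (value 17).

F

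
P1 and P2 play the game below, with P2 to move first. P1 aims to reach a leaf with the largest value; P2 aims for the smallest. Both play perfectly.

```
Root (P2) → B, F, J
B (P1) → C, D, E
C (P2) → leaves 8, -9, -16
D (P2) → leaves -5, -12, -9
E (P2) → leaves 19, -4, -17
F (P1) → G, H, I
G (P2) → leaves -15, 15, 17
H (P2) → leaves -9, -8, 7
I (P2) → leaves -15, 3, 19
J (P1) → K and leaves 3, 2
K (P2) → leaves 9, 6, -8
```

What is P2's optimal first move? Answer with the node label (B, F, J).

C (P2): min(8, -9, -16) = -16
D (P2): min(-5, -12, -9) = -12
E (P2): min(19, -4, -17) = -17
B (P1): max(-16, -12, -17) = -12
G (P2): min(-15, 15, 17) = -15
H (P2): min(-9, -8, 7) = -9
I (P2): min(-15, 3, 19) = -15
F (P1): max(-15, -9, -15) = -9
K (P2): min(9, 6, -8) = -8
J (P1): max(-8, 3, 2) = 3
Root (P2): min(-12, -9, 3) = -12
P2 picks the child with the lowest value: B (value -12).

B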